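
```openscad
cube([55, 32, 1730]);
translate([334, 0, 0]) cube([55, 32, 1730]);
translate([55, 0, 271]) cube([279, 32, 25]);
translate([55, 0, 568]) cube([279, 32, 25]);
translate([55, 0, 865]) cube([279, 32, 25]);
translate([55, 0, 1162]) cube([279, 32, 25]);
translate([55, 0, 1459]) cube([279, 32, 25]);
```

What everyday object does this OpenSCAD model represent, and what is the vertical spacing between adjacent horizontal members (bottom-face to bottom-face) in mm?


A ladder. The rung spacing is 297 mm.

Two tall 55×32 posts with 5 short bars between them — a ladder. Adjacent rungs sit at z = 271 and z = 568, so the spacing is 568 − 271 = 297 mm.


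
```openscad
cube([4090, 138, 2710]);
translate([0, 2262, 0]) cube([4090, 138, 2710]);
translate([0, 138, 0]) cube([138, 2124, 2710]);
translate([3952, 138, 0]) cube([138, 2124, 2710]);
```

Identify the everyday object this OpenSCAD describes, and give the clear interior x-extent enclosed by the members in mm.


A house (or room) frame. The interior width is 3814 mm.

Four 2710 mm walls enclosing a rectangle with no floor or roof — a room or house frame. Outside width is 4090 mm and wall thickness is 138 mm, so the interior width is 4090 − 2 × 138 = 3814 mm.


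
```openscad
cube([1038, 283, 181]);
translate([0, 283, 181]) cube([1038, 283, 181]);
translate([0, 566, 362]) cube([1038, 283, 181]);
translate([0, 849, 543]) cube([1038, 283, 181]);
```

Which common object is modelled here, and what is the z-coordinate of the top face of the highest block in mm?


A staircase. The total rise is 724 mm.

4 identical blocks, each offset up and back from the previous — a staircase. Each step is 181 mm tall and there are 4 of them, so the total rise is 4 × 181 = 724 mm.


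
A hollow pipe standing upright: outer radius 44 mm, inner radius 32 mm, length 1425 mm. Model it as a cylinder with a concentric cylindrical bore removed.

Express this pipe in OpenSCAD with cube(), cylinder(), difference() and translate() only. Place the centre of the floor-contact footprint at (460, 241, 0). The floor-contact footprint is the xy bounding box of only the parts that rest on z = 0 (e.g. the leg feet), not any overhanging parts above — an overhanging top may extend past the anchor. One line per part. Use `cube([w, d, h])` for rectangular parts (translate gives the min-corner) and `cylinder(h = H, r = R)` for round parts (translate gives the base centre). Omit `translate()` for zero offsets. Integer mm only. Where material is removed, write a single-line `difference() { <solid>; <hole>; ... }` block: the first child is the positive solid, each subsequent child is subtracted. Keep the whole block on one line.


difference() { translate([460, 241, 0]) cylinder(h = 1425, r = 44); translate([460, 241, 0]) cylinder(h = 1425, r = 32); }


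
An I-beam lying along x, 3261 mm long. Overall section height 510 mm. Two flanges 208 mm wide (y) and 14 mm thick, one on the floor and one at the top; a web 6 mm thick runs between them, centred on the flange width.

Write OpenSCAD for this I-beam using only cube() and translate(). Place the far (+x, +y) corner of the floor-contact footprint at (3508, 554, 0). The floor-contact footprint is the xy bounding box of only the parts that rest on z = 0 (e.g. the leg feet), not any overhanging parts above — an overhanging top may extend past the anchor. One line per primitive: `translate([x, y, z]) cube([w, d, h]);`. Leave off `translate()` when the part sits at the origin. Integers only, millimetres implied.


translate([247, 346, 0]) cube([3261, 208, 14]);
translate([247, 447, 14]) cube([3261, 6, 482]);
translate([247, 346, 496]) cube([3261, 208, 14]);


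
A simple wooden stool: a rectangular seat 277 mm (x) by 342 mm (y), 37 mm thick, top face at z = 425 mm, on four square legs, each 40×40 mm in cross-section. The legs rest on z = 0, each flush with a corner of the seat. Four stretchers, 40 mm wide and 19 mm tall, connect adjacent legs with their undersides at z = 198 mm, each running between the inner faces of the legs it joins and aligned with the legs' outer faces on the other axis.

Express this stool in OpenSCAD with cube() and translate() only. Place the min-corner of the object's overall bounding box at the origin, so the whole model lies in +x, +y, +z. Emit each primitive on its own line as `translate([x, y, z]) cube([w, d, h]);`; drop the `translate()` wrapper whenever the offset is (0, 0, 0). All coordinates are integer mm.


// leg_h = 425 - 37 = 388
// stretcher span = 277 - 2*40 = 197
translate([0, 0, 388]) cube([277, 342, 37]);
cube([40, 40, 388]);
translate([237, 0, 0]) cube([40, 40, 388]);
translate([0, 302, 0]) cube([40, 40, 388]);
translate([237, 302, 0]) cube([40, 40, 388]);
translate([40, 0, 198]) cube([197, 40, 19]);
translate([40, 302, 198]) cube([197, 40, 19]);
translate([0, 40, 198]) cube([40, 262, 19]);
translate([237, 40, 198]) cube([40, 262, 19]);


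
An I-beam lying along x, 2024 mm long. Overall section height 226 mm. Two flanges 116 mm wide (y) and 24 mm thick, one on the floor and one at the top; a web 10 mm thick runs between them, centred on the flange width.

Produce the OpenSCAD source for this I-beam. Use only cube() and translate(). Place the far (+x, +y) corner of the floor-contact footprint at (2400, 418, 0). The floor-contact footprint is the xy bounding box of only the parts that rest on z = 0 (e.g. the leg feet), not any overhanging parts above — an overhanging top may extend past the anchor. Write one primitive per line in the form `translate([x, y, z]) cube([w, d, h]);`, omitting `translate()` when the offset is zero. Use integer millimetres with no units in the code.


translate([376, 302, 0]) cube([2024, 116, 24]);
translate([376, 355, 24]) cube([2024, 10, 178]);
translate([376, 302, 202]) cube([2024, 116, 24]);


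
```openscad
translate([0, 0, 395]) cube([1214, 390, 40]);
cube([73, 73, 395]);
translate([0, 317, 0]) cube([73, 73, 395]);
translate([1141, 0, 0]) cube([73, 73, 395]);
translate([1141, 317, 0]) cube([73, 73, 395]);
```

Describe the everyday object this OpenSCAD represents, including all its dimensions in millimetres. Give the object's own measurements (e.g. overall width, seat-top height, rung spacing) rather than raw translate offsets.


A bench: a 1214×390 mm seat slab, 40 mm thick, top at z = 435 mm, on four 73×73 mm square legs flush with the seat corners and standing on z = 0.


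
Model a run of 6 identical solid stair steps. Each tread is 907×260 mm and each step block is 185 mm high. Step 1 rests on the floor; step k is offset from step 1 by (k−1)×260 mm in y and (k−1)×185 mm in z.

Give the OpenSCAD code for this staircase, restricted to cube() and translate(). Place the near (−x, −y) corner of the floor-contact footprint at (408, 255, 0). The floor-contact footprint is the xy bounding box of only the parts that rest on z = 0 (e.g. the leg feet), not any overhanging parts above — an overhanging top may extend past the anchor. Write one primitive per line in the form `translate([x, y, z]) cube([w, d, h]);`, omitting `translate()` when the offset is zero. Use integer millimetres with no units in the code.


translate([408, 255, 0]) cube([907, 260, 185]);
translate([408, 515, 185]) cube([907, 260, 185]);
translate([408, 775, 370]) cube([907, 260, 185]);
translate([408, 1035, 555]) cube([907, 260, 185]);
translate([408, 1295, 740]) cube([907, 260, 185]);
translate([408, 1555, 925]) cube([907, 260, 185]);


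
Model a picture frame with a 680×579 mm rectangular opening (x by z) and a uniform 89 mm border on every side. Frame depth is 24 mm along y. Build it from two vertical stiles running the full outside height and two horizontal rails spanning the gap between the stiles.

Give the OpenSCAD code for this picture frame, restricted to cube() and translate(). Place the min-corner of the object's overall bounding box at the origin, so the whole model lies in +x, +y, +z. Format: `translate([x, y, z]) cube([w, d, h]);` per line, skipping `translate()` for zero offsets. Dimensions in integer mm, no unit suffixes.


cube([89, 24, 757]);
translate([769, 0, 0]) cube([89, 24, 757]);
translate([89, 0, 0]) cube([680, 24, 89]);
translate([89, 0, 668]) cube([680, 24, 89]);


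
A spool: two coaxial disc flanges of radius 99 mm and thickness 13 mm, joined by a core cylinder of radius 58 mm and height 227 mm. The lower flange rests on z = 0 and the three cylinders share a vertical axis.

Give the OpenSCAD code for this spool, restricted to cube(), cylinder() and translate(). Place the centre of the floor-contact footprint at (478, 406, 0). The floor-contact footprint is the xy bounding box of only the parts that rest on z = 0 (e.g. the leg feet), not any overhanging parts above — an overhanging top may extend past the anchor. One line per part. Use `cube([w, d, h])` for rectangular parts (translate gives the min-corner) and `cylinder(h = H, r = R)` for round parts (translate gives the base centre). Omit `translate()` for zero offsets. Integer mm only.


translate([478, 406, 0]) cylinder(h = 13, r = 99);
translate([478, 406, 13]) cylinder(h = 227, r = 58);
translate([478, 406, 240]) cylinder(h = 13, r = 99);


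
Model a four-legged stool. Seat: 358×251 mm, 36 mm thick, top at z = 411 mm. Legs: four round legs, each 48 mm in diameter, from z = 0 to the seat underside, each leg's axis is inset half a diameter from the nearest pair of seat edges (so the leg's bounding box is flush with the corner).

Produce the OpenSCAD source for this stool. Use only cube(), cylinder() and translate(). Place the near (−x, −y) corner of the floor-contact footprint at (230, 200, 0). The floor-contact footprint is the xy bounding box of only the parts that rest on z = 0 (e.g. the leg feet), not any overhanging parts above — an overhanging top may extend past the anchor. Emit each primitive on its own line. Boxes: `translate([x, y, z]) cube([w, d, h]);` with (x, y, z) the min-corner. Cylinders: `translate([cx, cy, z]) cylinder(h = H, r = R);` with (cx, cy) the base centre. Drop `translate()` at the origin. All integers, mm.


// leg_h = 411 - 36 = 375
translate([230, 200, 375]) cube([358, 251, 36]);
translate([254, 224, 0]) cylinder(h = 375, r = 24);
translate([564, 224, 0]) cylinder(h = 375, r = 24);
translate([254, 427, 0]) cylinder(h = 375, r = 24);
translate([564, 427, 0]) cylinder(h = 375, r = 24);


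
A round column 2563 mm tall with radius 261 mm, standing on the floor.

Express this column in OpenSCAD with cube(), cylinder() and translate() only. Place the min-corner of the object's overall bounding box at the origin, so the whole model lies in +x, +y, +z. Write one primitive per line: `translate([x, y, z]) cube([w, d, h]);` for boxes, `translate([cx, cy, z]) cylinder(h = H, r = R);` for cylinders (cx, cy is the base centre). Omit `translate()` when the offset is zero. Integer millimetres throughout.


translate([261, 261, 0]) cylinder(h = 2563, r = 261);


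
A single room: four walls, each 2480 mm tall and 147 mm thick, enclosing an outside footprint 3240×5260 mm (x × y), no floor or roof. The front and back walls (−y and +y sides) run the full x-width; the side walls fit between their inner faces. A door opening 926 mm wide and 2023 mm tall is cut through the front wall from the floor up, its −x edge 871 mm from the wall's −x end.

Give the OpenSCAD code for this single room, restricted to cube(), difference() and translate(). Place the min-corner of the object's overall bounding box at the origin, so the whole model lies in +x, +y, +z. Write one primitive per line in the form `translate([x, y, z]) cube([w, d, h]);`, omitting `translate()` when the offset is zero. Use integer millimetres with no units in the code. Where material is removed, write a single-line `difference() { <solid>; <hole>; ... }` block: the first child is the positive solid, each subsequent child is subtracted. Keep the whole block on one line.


difference() { cube([3240, 147, 2480]); translate([871, 0, 0]) cube([926, 147, 2023]); }
translate([0, 5113, 0]) cube([3240, 147, 2480]);
translate([0, 147, 0]) cube([147, 4966, 2480]);
translate([3093, 147, 0]) cube([147, 4966, 2480]);


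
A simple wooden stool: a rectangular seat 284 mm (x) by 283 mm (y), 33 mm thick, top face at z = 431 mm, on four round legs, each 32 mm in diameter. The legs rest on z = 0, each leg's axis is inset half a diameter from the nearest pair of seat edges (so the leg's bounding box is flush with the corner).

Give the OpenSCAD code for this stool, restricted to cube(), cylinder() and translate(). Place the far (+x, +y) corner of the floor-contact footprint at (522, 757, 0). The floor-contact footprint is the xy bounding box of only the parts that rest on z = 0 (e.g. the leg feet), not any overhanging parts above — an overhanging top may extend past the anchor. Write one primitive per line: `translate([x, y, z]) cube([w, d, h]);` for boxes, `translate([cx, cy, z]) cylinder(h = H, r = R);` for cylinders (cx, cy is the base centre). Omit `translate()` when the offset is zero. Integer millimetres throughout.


// leg_h = 431 - 33 = 398
translate([238, 474, 398]) cube([284, 283, 33]);
translate([254, 490, 0]) cylinder(h = 398, r = 16);
translate([506, 490, 0]) cylinder(h = 398, r = 16);
translate([254, 741, 0]) cylinder(h = 398, r = 16);
translate([506, 741, 0]) cylinder(h = 398, r = 16);


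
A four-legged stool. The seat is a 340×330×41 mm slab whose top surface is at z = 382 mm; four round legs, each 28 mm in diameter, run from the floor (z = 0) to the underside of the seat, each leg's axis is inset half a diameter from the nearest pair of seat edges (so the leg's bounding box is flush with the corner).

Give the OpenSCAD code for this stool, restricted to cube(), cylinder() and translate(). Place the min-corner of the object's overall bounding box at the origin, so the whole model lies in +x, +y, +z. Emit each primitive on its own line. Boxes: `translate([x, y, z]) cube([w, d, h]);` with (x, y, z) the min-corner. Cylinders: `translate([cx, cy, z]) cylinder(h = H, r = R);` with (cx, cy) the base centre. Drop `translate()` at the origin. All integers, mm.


// leg_h = 382 - 41 = 341
translate([0, 0, 341]) cube([340, 330, 41]);
translate([14, 14, 0]) cylinder(h = 341, r = 14);
translate([326, 14, 0]) cylinder(h = 341, r = 14);
translate([14, 316, 0]) cylinder(h = 341, r = 14);
translate([326, 316, 0]) cylinder(h = 341, r = 14);


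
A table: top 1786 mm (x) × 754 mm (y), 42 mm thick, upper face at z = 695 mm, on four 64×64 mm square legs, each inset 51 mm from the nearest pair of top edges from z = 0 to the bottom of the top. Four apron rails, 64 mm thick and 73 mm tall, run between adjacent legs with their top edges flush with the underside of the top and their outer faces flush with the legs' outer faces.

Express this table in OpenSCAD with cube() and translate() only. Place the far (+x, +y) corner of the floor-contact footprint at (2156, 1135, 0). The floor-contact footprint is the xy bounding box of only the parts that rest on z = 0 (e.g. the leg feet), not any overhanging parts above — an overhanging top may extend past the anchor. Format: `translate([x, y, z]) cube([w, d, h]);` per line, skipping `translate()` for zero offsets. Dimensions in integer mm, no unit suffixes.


translate([421, 432, 653]) cube([1786, 754, 42]);
translate([472, 483, 0]) cube([64, 64, 653]);
translate([2092, 483, 0]) cube([64, 64, 653]);
translate([472, 1071, 0]) cube([64, 64, 653]);
translate([2092, 1071, 0]) cube([64, 64, 653]);
translate([536, 483, 580]) cube([1556, 64, 73]);
translate([536, 1071, 580]) cube([1556, 64, 73]);
translate([472, 547, 580]) cube([64, 524, 73]);
translate([2092, 547, 580]) cube([64, 524, 73]);


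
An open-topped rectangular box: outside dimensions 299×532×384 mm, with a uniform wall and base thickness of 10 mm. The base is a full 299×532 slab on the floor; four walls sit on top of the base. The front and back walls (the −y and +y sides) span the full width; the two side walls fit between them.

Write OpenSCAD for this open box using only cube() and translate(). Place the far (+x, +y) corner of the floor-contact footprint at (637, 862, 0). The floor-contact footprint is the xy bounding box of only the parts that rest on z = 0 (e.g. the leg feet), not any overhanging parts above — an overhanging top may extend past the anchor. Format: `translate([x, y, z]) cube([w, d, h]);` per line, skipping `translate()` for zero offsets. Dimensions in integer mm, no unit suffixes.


translate([338, 330, 0]) cube([299, 532, 10]);
translate([338, 330, 10]) cube([299, 10, 374]);
translate([338, 852, 10]) cube([299, 10, 374]);
translate([338, 340, 10]) cube([10, 512, 374]);
translate([627, 340, 10]) cube([10, 512, 374]);


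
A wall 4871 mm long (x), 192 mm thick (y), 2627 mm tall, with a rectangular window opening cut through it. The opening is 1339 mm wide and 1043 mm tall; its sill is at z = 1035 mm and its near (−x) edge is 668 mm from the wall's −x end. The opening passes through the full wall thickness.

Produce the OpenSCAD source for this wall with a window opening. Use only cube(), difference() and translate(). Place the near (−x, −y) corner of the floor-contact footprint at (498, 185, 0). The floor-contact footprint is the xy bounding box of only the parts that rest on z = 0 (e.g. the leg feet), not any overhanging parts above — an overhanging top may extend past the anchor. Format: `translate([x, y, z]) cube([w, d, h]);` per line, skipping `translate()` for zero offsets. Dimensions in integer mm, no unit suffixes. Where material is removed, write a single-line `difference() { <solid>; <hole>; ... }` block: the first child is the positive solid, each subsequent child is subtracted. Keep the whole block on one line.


difference() { translate([498, 185, 0]) cube([4871, 192, 2627]); translate([1166, 185, 1035]) cube([1339, 192, 1043]); }


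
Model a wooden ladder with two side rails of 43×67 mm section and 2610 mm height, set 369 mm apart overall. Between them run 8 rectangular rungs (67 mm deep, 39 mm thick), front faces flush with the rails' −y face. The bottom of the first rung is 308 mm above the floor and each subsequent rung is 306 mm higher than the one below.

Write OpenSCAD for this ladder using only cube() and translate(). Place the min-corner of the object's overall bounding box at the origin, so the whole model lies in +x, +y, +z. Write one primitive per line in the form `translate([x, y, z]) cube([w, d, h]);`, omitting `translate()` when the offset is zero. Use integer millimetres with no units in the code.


cube([43, 67, 2610]);
translate([326, 0, 0]) cube([43, 67, 2610]);
translate([43, 0, 308]) cube([283, 67, 39]);
translate([43, 0, 614]) cube([283, 67, 39]);
translate([43, 0, 920]) cube([283, 67, 39]);
translate([43, 0, 1226]) cube([283, 67, 39]);
translate([43, 0, 1532]) cube([283, 67, 39]);
translate([43, 0, 1838]) cube([283, 67, 39]);
translate([43, 0, 2144]) cube([283, 67, 39]);
translate([43, 0, 2450]) cube([283, 67, 39]);


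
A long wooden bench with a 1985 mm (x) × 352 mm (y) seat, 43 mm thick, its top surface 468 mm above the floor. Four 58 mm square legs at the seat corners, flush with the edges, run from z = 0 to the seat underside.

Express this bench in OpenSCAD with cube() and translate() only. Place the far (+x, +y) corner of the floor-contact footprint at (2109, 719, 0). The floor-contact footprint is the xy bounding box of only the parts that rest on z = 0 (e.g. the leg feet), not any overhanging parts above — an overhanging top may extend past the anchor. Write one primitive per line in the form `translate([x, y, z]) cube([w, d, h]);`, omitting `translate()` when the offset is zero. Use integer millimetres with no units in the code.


// leg_h = 468 − 43 = 425
translate([124, 367, 425]) cube([1985, 352, 43]);
translate([124, 367, 0]) cube([58, 58, 425]);
translate([124, 661, 0]) cube([58, 58, 425]);
translate([2051, 367, 0]) cube([58, 58, 425]);
translate([2051, 661, 0]) cube([58, 58, 425]);


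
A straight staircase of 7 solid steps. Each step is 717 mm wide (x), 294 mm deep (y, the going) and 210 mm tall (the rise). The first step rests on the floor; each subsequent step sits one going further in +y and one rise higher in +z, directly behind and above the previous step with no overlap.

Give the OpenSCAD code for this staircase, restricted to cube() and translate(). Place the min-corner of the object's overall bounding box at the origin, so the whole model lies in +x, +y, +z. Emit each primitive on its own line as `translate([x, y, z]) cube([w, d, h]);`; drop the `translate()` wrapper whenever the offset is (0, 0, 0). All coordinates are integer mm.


cube([717, 294, 210]);
translate([0, 294, 210]) cube([717, 294, 210]);
translate([0, 588, 420]) cube([717, 294, 210]);
translate([0, 882, 630]) cube([717, 294, 210]);
translate([0, 1176, 840]) cube([717, 294, 210]);
translate([0, 1470, 1050]) cube([717, 294, 210]);
translate([0, 1764, 1260]) cube([717, 294, 210]);


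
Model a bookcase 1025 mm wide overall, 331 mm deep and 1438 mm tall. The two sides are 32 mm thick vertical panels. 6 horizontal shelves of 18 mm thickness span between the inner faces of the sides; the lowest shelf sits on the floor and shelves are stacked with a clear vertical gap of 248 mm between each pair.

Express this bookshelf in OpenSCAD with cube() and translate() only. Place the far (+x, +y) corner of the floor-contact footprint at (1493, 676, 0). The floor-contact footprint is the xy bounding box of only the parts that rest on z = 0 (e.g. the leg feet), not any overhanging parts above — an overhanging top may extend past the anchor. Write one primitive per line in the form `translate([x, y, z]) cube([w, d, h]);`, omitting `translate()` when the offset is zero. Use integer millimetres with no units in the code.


translate([468, 345, 0]) cube([32, 331, 1438]);
translate([1461, 345, 0]) cube([32, 331, 1438]);
translate([500, 345, 0]) cube([961, 331, 18]);
translate([500, 345, 266]) cube([961, 331, 18]);
translate([500, 345, 532]) cube([961, 331, 18]);
translate([500, 345, 798]) cube([961, 331, 18]);
translate([500, 345, 1064]) cube([961, 331, 18]);
translate([500, 345, 1330]) cube([961, 331, 18]);


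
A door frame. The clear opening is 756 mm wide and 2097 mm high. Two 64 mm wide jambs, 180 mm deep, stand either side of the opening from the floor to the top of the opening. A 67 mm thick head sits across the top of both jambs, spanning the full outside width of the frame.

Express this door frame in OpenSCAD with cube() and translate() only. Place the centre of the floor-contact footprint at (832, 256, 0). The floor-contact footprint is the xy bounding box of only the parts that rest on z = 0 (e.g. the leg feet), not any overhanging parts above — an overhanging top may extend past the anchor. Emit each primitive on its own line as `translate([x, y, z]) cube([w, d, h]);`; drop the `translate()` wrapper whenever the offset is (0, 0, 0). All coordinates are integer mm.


translate([390, 166, 0]) cube([64, 180, 2097]);
translate([1210, 166, 0]) cube([64, 180, 2097]);
translate([390, 166, 2097]) cube([884, 180, 67]);


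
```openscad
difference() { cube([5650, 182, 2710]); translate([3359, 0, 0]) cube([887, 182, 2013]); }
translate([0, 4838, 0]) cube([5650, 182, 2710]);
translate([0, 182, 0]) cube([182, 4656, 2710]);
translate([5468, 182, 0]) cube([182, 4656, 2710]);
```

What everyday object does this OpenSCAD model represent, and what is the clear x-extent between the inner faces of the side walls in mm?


A single room. The interior width is 5286 mm.

Four walls enclosing a rectangle with a door in the front wall — a room. Outside width 5650 minus two 182 mm walls gives 5286 mm.


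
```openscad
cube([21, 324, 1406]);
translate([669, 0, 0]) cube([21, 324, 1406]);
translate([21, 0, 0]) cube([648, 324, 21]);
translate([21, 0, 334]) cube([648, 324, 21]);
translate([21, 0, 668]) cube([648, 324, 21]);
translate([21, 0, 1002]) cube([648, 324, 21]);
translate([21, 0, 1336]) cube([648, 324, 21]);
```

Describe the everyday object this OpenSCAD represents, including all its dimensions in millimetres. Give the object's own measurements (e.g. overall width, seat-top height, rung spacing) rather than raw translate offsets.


An open bookshelf. Two side panels, each 21 mm thick, 324 mm deep and 1406 mm tall, stand 690 mm apart (outside-to-outside). Between them sit 5 shelves, each 21 mm thick and 324 mm deep, spanning the full gap between the sides. The bottom shelf rests on the floor (its underside at z = 0) and the clear gap between one shelf's top and the next shelf's underside is 313 mm.


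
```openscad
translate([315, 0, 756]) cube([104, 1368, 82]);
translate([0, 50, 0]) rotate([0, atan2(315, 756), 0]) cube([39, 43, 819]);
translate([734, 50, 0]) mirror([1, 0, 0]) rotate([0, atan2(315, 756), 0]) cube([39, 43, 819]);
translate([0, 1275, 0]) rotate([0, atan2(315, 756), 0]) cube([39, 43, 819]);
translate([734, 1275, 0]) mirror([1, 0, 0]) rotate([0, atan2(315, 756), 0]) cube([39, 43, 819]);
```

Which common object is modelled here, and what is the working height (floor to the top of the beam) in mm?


A sawhorse. The overall height is 838 mm.

A beam across two mirrored pairs of raked legs — a sawhorse. The beam's underside is at z = 756 (matching the legs' vertical rise in atan2(315, 756)) and the beam is 82 mm tall, so its top is at 756 + 82 = 838 mm. The raked legs top out at the beam's underside, so that is the highest point.


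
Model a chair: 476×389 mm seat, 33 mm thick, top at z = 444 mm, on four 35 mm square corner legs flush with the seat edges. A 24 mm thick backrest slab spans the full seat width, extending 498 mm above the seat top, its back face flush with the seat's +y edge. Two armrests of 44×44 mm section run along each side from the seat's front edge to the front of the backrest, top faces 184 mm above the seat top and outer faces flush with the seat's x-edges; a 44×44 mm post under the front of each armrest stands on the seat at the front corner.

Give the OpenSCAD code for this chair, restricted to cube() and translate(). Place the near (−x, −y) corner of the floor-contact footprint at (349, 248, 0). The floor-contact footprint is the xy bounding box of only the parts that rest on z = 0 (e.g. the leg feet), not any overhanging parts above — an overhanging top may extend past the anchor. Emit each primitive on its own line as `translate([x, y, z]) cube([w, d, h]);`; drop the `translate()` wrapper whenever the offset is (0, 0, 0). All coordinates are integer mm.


translate([349, 248, 411]) cube([476, 389, 33]);
translate([349, 248, 0]) cube([35, 35, 411]);
translate([790, 248, 0]) cube([35, 35, 411]);
translate([349, 602, 0]) cube([35, 35, 411]);
translate([790, 602, 0]) cube([35, 35, 411]);
translate([349, 613, 444]) cube([476, 24, 498]);
translate([349, 248, 584]) cube([44, 365, 44]);
translate([781, 248, 584]) cube([44, 365, 44]);
translate([349, 248, 444]) cube([44, 44, 140]);
translate([781, 248, 444]) cube([44, 44, 140]);


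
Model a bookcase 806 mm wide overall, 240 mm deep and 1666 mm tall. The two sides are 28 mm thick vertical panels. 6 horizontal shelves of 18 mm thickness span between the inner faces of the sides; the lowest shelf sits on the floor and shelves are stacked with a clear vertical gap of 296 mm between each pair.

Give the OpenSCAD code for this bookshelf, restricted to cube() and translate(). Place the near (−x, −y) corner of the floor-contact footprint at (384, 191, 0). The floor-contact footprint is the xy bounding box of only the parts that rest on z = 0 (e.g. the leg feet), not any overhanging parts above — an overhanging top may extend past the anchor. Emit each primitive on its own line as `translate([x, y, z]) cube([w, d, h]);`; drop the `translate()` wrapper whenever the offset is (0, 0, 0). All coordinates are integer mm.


translate([384, 191, 0]) cube([28, 240, 1666]);
translate([1162, 191, 0]) cube([28, 240, 1666]);
translate([412, 191, 0]) cube([750, 240, 18]);
translate([412, 191, 314]) cube([750, 240, 18]);
translate([412, 191, 628]) cube([750, 240, 18]);
translate([412, 191, 942]) cube([750, 240, 18]);
translate([412, 191, 1256]) cube([750, 240, 18]);
translate([412, 191, 1570]) cube([750, 240, 18]);


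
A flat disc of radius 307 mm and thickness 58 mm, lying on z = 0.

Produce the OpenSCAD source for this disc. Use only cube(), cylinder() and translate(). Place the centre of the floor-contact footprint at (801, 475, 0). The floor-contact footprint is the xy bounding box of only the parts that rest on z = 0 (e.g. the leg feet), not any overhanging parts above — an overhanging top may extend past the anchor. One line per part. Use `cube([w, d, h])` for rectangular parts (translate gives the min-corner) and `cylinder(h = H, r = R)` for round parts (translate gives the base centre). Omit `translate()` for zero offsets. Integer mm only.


translate([801, 475, 0]) cylinder(h = 58, r = 307);


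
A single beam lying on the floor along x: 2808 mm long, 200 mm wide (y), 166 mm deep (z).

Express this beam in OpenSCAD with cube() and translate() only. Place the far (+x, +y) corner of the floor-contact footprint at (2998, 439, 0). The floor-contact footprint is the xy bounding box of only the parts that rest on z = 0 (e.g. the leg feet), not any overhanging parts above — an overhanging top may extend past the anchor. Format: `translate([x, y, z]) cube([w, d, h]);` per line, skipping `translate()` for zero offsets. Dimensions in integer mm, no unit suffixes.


translate([190, 239, 0]) cube([2808, 200, 166]);


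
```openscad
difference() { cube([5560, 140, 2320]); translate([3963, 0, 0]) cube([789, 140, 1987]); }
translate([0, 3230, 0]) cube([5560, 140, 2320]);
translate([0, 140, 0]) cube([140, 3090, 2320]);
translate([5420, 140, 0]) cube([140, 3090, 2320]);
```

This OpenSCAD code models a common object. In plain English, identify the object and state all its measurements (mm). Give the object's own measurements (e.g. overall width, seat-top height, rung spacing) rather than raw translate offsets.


A single room: four walls, each 2320 mm tall and 140 mm thick, enclosing an outside footprint 5560×3370 mm (x × y), no floor or roof. The front and back walls (−y and +y sides) run the full x-width; the side walls fit between their inner faces. A door opening 789 mm wide and 1987 mm tall is cut through the front wall from the floor up, its −x edge 3963 mm from the wall's −x end.


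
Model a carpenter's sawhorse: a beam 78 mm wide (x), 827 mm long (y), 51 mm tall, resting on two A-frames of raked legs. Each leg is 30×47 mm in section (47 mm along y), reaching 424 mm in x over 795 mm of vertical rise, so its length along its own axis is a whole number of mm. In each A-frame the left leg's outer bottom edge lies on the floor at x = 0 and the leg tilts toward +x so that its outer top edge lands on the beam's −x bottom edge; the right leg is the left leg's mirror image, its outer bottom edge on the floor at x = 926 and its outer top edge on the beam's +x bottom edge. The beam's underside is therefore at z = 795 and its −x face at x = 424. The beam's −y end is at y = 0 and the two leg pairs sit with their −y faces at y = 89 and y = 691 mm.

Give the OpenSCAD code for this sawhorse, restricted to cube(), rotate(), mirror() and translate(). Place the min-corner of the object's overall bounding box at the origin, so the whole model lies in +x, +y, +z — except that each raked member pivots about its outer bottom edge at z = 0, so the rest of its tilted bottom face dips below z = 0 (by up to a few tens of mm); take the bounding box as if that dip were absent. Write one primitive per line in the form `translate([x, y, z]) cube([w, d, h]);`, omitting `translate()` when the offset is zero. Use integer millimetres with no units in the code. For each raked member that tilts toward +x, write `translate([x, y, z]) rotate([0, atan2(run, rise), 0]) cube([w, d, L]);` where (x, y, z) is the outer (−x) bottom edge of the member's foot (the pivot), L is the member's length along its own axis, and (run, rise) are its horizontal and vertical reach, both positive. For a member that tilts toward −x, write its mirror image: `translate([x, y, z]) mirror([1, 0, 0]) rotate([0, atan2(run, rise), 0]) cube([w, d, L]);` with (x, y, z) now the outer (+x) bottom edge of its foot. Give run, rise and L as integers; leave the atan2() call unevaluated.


translate([424, 0, 795]) cube([78, 827, 51]);
translate([0, 89, 0]) rotate([0, atan2(424, 795), 0]) cube([30, 47, 901]);
translate([926, 89, 0]) mirror([1, 0, 0]) rotate([0, atan2(424, 795), 0]) cube([30, 47, 901]);
translate([0, 691, 0]) rotate([0, atan2(424, 795), 0]) cube([30, 47, 901]);
translate([926, 691, 0]) mirror([1, 0, 0]) rotate([0, atan2(424, 795), 0]) cube([30, 47, 901]);


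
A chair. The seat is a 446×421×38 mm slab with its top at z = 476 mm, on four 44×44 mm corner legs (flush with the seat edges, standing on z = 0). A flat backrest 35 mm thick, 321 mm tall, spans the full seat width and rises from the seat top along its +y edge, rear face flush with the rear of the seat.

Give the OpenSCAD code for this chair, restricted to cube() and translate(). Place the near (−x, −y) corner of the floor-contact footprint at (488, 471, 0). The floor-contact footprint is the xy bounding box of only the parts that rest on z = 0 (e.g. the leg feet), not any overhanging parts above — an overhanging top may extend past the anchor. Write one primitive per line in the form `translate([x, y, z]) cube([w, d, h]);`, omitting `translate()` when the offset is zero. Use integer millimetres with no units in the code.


translate([488, 471, 438]) cube([446, 421, 38]);
translate([488, 471, 0]) cube([44, 44, 438]);
translate([890, 471, 0]) cube([44, 44, 438]);
translate([488, 848, 0]) cube([44, 44, 438]);
translate([890, 848, 0]) cube([44, 44, 438]);
translate([488, 857, 476]) cube([446, 35, 321]);


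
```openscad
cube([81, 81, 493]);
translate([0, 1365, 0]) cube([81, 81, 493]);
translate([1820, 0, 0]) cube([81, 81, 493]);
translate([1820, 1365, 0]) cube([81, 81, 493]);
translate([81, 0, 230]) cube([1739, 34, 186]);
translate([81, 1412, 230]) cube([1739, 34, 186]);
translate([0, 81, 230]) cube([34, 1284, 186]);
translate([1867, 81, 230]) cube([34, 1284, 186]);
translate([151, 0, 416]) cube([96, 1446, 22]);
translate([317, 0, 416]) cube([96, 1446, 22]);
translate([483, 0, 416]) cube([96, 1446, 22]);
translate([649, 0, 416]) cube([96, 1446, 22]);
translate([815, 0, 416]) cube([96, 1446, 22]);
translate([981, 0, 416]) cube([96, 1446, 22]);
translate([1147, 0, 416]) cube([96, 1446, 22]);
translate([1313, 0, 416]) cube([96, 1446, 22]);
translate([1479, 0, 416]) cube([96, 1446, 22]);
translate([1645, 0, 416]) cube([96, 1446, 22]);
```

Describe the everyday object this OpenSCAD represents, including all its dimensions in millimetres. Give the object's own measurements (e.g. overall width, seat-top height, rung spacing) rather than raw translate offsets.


A bed frame 1901 mm long (x) by 1446 mm wide (y). Four 81×81 mm corner posts, 493 mm tall, at the corners of the footprint. Four rails of 34 mm thickness and 186 mm height run between adjacent posts with their undersides at z = 230 mm, their outer faces flush with the outside of the frame (the two x-running rails run between the posts' inner faces; the two y-running rails run between the posts' inner faces). 10 slats, each 96 mm wide (x) and 22 mm thick, lie across the top of the two x-running rails, running the full 1446 mm width of the frame in y; along x they sit between the end posts with a 70 mm gap after the −x posts and between neighbouring slats, leaving 79 mm before the +x posts.


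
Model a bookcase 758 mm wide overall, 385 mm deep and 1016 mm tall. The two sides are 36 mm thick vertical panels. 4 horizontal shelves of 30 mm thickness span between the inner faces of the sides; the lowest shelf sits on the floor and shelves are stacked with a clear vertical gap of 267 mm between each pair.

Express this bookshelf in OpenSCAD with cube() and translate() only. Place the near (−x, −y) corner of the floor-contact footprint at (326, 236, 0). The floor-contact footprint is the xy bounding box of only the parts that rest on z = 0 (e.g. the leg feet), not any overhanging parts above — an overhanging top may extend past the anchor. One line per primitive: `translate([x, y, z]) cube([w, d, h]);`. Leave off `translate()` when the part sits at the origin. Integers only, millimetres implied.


translate([326, 236, 0]) cube([36, 385, 1016]);
translate([1048, 236, 0]) cube([36, 385, 1016]);
translate([362, 236, 0]) cube([686, 385, 30]);
translate([362, 236, 297]) cube([686, 385, 30]);
translate([362, 236, 594]) cube([686, 385, 30]);
translate([362, 236, 891]) cube([686, 385, 30]);


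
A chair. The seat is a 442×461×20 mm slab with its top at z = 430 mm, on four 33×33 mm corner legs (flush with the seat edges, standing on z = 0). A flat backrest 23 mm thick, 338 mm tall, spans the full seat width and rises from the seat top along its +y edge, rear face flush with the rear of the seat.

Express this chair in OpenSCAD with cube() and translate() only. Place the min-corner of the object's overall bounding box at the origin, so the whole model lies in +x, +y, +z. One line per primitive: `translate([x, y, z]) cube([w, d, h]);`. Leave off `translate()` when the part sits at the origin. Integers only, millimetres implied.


// leg_h = 430 - 20 = 410
translate([0, 0, 410]) cube([442, 461, 20]);
cube([33, 33, 410]);
translate([409, 0, 0]) cube([33, 33, 410]);
translate([0, 428, 0]) cube([33, 33, 410]);
translate([409, 428, 0]) cube([33, 33, 410]);
translate([0, 438, 430]) cube([442, 23, 338]);


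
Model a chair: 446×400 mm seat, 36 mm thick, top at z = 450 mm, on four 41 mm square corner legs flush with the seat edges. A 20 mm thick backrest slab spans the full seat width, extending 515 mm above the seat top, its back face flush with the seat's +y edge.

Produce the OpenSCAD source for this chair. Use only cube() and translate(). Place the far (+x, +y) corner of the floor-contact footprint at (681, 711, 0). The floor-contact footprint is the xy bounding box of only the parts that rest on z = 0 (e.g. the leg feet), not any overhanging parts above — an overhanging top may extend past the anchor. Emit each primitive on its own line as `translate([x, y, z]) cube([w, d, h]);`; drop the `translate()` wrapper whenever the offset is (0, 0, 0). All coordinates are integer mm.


translate([235, 311, 414]) cube([446, 400, 36]);
translate([235, 311, 0]) cube([41, 41, 414]);
translate([640, 311, 0]) cube([41, 41, 414]);
translate([235, 670, 0]) cube([41, 41, 414]);
translate([640, 670, 0]) cube([41, 41, 414]);
translate([235, 691, 450]) cube([446, 20, 515]);


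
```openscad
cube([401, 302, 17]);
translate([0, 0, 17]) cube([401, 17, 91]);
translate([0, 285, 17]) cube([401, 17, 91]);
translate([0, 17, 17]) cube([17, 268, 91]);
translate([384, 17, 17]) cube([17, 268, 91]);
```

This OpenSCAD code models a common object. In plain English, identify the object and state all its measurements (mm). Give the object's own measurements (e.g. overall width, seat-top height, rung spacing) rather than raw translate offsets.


An open-topped rectangular box: outside dimensions 401×302×108 mm, with a uniform wall and base thickness of 17 mm. The base is a full 401×302 slab on the floor; four walls sit on top of the base. The front and back walls (the −y and +y sides) span the full width; the two side walls fit between them.


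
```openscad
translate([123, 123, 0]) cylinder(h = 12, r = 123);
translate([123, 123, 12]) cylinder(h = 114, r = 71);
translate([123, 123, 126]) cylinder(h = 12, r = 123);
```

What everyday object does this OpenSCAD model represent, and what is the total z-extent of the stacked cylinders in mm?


A spool. The overall height is 138 mm.

Three coaxial cylinders, large–small–large — a spool. Two 12 mm flanges and a 114 mm core give 12 + 114 + 12 = 138 mm.


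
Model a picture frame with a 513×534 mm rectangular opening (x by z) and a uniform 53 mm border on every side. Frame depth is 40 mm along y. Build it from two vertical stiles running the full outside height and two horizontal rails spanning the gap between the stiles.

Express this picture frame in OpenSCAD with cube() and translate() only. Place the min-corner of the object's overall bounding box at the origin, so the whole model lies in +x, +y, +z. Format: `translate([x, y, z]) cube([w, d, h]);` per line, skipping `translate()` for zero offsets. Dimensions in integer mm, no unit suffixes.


cube([53, 40, 640]);
translate([566, 0, 0]) cube([53, 40, 640]);
translate([53, 0, 0]) cube([513, 40, 53]);
translate([53, 0, 587]) cube([513, 40, 53]);
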